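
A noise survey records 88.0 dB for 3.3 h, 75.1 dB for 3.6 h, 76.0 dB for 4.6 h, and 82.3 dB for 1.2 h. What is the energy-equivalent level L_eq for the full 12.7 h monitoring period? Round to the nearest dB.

83 dB

L_eq = 10·log₁₀[(1/T)·Σ tᵢ·10^(Lᵢ/10)] with T = 12.7 h.
Σ tᵢ·10^(Lᵢ/10) = 3.3·10^(88.0/10) + 3.6·10^(75.1/10) + 4.6·10^(76.0/10) + 1.2·10^(82.3/10) = 2.586e+09.
L_eq = 10·log₁₀(2.586e+09/12.7) = 83.09 dB.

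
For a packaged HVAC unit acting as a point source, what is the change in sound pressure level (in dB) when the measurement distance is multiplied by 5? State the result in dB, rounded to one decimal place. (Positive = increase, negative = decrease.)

-14.0 dB

Point-source spreading: ΔL = −20·log₁₀(r₂/r₁).
ΔL = −20·log₁₀(5) = -13.98 dB.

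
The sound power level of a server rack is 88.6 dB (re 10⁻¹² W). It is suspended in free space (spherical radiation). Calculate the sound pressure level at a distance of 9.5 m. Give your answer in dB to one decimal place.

58.1 dB

Free-field spherical radiation: L_p = L_w − 10·log₁₀(4π·r²), r = 9.5 m.
4π·r² = 1134 m², 10·log₁₀ of that is 30.547 dB.
L_p = 88.6 − 30.547 = 58.05 dB.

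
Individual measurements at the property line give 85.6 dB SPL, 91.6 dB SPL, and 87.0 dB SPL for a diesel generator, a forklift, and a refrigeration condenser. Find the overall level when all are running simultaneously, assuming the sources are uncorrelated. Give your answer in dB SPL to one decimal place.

93.6 dB SPL

Incoherent sources combine by intensity addition: L_total = 10·log₁₀(Σ 10^(L_i/10)).
Σ 10^(L/10) = 10^(85.6/10) + 10^(91.6/10) + 10^(87.0/10) = 2.310e+09.
L_total = 10·log₁₀(2.310e+09) = 93.64 dB SPL.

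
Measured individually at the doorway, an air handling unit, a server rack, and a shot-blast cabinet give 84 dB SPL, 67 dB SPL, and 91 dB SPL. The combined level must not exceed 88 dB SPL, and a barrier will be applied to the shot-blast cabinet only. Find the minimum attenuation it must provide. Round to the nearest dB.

5 dB

Fixed contribution from the other sources: Σ 10^(L/10) = 10^(84/10) + 10^(67/10) = 2.562e+08 (84.09 dB SPL).
The limit corresponds to 10^(88/10) = 6.310e+08; subtracting the fixed part leaves 3.748e+08 for the shot-blast cabinet, i.e. 85.74 dB SPL.
Required insertion loss = 91 − 85.74 = 5.26 dB.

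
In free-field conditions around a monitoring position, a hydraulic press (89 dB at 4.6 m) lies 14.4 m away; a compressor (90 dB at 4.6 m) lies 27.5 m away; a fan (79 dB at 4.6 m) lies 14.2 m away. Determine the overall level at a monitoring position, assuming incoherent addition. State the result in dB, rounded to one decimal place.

Propagate each source to the receiver with L = L_ref − 20·log₁₀(r/r_ref), then add intensities.
hydraulic press: 89 − 20·log₁₀(14.4/4.6) = 89 − 9.91 = 79.09 dB.
compressor: 90 − 20·log₁₀(27.5/4.6) = 90 − 15.53 = 74.47 dB.
fan: 79 − 20·log₁₀(14.2/4.6) = 79 − 9.79 = 69.21 dB.
Σ 10^(L/10) = 1.174e+08 → L_total = 10·log₁₀(1.174e+08) = 80.70 dB.

80.7 dB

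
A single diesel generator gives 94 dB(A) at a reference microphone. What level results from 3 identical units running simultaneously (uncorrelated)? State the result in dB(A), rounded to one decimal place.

N identical incoherent sources raise the level by 10·log₁₀ N.
L_total = 94 + 10·log₁₀(3) = 94 + 4.771 = 98.77 dB(A).

98.8 dB(A)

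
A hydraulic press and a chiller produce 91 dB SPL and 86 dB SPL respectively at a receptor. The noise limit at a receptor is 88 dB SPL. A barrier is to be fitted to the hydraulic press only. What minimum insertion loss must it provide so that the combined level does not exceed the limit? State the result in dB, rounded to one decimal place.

7.3 dB

Fixed contribution from the other source: Σ 10^(L/10) = 10^(86/10) = 3.981e+08 (86.00 dB SPL).
To meet 88 dB SPL overall, the treated hydraulic press may contribute at most 10^(88/10) − 3.981e+08 = 2.329e+08, i.e. 83.67 dB SPL.
Required insertion loss = 91 − 83.67 = 7.33 dB.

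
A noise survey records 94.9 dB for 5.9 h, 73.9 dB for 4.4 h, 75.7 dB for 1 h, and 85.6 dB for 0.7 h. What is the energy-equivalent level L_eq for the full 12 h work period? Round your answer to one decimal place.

91.9 dB

L_eq = 10·log₁₀[(1/T)·Σ tᵢ·10^(Lᵢ/10)] with T = 12 h.
Σ tᵢ·10^(Lᵢ/10) = 5.9·10^(94.9/10) + 4.4·10^(73.9/10) + 1·10^(75.7/10) + 0.7·10^(85.6/10) = 1.863e+10.
L_eq = 10·log₁₀(1.863e+10/12) = 91.91 dB.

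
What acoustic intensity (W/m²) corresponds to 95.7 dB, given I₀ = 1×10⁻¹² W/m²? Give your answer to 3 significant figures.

0.00372 W/m²

I/I₀ = 10^(95.7/10) = 3.715e+09, so I = 3.715e+09 × 10⁻¹² W/m².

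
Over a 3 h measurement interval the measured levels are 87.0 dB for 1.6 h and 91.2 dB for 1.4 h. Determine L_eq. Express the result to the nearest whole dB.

89 dB

Weight each interval's intensity by its duration and average over T = 3 h:
Σ tᵢ·10^(Lᵢ/10) = 1.6·10^(87.0/10) + 1.4·10^(91.2/10) = 2.647e+09.
L_eq = 10·log₁₀(2.647e+09/3) = 89.46 dB.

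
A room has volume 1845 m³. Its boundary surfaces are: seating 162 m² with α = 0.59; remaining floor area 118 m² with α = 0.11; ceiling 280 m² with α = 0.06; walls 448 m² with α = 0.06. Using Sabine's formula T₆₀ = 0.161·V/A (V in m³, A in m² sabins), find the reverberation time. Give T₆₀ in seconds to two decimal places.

Total absorption A = 162·0.59 + 118·0.11 + 280·0.06 + 448·0.06 = 152.24 m² sabins.
T₆₀ = 0.161 × 1845 / 152.24 = 1.951 s.

1.95 s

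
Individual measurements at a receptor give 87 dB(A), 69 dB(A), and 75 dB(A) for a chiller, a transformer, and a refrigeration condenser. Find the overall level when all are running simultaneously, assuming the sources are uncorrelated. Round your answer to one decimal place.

For uncorrelated sources the intensities add, so convert each level to linear form, sum, and take 10·log₁₀ of the total.
Σ 10^(L/10) = 10^(87/10) + 10^(69/10) + 10^(75/10) = 5.408e+08.
L_total = 10·log₁₀(5.408e+08) = 87.33 dB(A).

87.3 dB(A)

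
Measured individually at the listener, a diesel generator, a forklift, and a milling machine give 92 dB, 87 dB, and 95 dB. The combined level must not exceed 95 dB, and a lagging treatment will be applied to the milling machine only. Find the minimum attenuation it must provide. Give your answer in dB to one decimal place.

4.7 dB

Everything except the milling machine sums to 10^(92/10) + 10^(87/10) = 2.086e+09 in linear terms, 93.19 dB.
To meet 95 dB overall, the treated milling machine may contribute at most 10^(95/10) − 2.086e+09 = 1.076e+09, i.e. 90.32 dB.
So the milling machine must be reduced from 95 to 90.32 dB: IL = 4.68 dB.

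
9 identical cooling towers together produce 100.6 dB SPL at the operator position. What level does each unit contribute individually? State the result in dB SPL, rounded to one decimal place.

Dividing the total intensity by 9 lowers the level by 10·log₁₀ 9 = 9.542 dB: L₁ = 100.6 − 9.542.

91.1 dB SPL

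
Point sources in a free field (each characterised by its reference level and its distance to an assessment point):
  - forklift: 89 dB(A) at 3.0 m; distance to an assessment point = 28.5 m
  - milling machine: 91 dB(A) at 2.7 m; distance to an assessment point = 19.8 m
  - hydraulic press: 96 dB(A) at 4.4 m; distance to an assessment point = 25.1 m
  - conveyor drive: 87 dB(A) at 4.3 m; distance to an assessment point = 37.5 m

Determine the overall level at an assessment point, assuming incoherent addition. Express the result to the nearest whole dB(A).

Apply inverse-square spreading to bring every level to the receiver, then sum 10^(L/10).
forklift: 89 − 20·log₁₀(28.5/3.0) = 89 − 19.55 = 69.45 dB(A).
milling machine: 91 − 20·log₁₀(19.8/2.7) = 91 − 17.31 = 73.69 dB(A).
hydraulic press: 96 − 20·log₁₀(25.1/4.4) = 96 − 15.12 = 80.88 dB(A).
conveyor drive: 87 − 20·log₁₀(37.5/4.3) = 87 − 18.81 = 68.19 dB(A).
Σ 10^(L/10) = 1.611e+08 → L_total = 10·log₁₀(1.611e+08) = 82.07 dB(A).

82 dB(A)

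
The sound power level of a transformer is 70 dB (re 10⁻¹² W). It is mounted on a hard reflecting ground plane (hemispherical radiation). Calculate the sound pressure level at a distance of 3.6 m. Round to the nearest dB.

51 dB

L_p = L_w − 10·log₁₀(2π·r²) with r = 3.6 m.
2π·r² = 81.43 m², 10·log₁₀ of that is 19.108 dB.
L_p = 70 − 19.108 = 50.89 dB.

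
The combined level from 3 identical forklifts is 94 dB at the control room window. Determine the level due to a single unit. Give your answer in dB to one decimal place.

Dividing the total intensity by 3 lowers the level by 10·log₁₀ 3 = 4.771 dB: L₁ = 94 − 4.771.

89.2 dB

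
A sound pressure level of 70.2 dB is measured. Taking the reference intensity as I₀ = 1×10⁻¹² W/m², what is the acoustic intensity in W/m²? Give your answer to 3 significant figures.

1.05e-05 W/m²

I/I₀ = 10^(70.2/10) = 1.047e+07, so I = 1.047e+07 × 10⁻¹² W/m².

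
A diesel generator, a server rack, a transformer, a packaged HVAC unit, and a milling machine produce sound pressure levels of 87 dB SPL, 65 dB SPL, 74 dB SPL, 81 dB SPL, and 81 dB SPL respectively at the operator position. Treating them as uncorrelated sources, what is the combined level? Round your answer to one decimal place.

88.9 dB SPL

For uncorrelated sources the intensities add, so convert each level to linear form, sum, and take 10·log₁₀ of the total.
Σ 10^(L/10) = 10^(87/10) + 10^(65/10) + 10^(74/10) + 10^(81/10) + 10^(81/10) = 7.813e+08.
L_total = 10·log₁₀(7.813e+08) = 88.93 dB SPL.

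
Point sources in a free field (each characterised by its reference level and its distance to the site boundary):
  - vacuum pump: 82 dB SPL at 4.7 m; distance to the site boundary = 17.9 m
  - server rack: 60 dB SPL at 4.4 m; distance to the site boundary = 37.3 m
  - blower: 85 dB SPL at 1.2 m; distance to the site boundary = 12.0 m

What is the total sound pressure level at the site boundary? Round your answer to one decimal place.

71.5 dB SPL

Apply inverse-square spreading to bring every level to the receiver, then sum 10^(L/10).
vacuum pump: 82 − 20·log₁₀(17.9/4.7) = 82 − 11.62 = 70.38 dB SPL.
server rack: 60 − 20·log₁₀(37.3/4.4) = 60 − 18.57 = 41.43 dB SPL.
blower: 85 − 20·log₁₀(12.0/1.2) = 85 − 20.00 = 65.00 dB SPL.
Σ 10^(L/10) = 1.410e+07 → L_total = 10·log₁₀(1.410e+07) = 71.49 dB SPL.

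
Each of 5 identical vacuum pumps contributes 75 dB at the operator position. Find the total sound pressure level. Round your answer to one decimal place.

N identical incoherent sources raise the level by 10·log₁₀ N.
L_total = 75 + 10·log₁₀(5) = 75 + 6.990 = 81.99 dB.

82.0 dB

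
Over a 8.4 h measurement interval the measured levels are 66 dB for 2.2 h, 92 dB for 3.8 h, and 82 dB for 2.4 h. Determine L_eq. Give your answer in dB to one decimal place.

88.8 dB

Weight each interval's intensity by its duration and average over T = 8.4 h:
Σ tᵢ·10^(Lᵢ/10) = 2.2·10^(66/10) + 3.8·10^(92/10) + 2.4·10^(82/10) = 6.412e+09.
L_eq = 10·log₁₀(6.412e+09/8.4) = 88.83 dB.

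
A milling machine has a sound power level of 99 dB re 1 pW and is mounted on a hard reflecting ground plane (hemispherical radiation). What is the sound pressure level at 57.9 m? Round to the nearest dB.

56 dB

The power spreads over a hemisphere of area 2π·r², so L_p = L_w − 10·log₁₀(2π·r²).
2π·r² = 2.106e+04 m², 10·log₁₀ of that is 43.235 dB.
L_p = 99 − 43.235 = 55.76 dB.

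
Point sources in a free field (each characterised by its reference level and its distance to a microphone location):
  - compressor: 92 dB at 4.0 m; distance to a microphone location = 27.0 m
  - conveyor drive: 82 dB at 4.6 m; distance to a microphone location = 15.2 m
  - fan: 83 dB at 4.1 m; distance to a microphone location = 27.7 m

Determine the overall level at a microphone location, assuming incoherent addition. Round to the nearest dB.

77 dB

First find each source's level at the receiver (point-source: −20·log₁₀(r/r_ref)), then combine on an intensity basis.
compressor: 92 − 20·log₁₀(27.0/4.0) = 92 − 16.59 = 75.41 dB.
conveyor drive: 82 − 20·log₁₀(15.2/4.6) = 82 − 10.38 = 71.62 dB.
fan: 83 − 20·log₁₀(27.7/4.1) = 83 − 16.59 = 66.41 dB.
Σ 10^(L/10) = 5.367e+07 → L_total = 10·log₁₀(5.367e+07) = 77.30 dB.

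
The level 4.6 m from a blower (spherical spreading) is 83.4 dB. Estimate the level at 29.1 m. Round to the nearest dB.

Point-source attenuation: ΔL = 20·log₁₀(r₂/r₁) = 20·log₁₀(29.1/4.6) = 16.023 dB.
L₂ = 83.4 − 20·log₁₀(29.1/4.6) = 83.4 − 16.023 = 67.38 dB.

67 dB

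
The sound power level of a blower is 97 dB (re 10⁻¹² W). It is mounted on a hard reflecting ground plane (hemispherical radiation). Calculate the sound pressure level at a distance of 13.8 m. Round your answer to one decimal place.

The power spreads over a hemisphere of area 2π·r², so L_p = L_w − 10·log₁₀(2π·r²).
2π·r² = 1197 m², 10·log₁₀ of that is 30.779 dB.
L_p = 97 − 30.779 = 66.22 dB.

66.2 dB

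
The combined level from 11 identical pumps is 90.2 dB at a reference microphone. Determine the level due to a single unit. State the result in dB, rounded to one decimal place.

79.8 dB

11 equal contributions raise the level by 10·log₁₀ 11 = 10.414 dB, so each unit alone gives 90.2 − 10.414.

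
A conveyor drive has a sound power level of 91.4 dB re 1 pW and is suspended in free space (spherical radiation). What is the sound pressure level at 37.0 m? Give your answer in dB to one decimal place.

49.0 dB

Free-field spherical radiation: L_p = L_w − 10·log₁₀(4π·r²), r = 37.0 m.
4π·r² = 1.72e+04 m², 10·log₁₀ of that is 42.356 dB.
L_p = 91.4 − 42.356 = 49.04 dB.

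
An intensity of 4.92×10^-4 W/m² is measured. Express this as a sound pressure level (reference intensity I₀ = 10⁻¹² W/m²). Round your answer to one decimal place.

I/I₀ = 4.92×10^-4/10⁻¹² = 4.92×10^8, and L = 10·log₁₀(I/I₀).
L = 10·(0.6920 + 8) = 86.92 dB.

86.9 dB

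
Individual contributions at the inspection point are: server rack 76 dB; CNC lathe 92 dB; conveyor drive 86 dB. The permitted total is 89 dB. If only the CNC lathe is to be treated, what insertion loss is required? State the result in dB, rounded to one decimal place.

6.5 dB

Everything except the CNC lathe sums to 10^(76/10) + 10^(86/10) = 4.379e+08 in linear terms, 86.41 dB.
To meet 89 dB overall, the treated CNC lathe may contribute at most 10^(89/10) − 4.379e+08 = 3.564e+08, i.e. 85.52 dB.
Required insertion loss = 92 − 85.52 = 6.48 dB.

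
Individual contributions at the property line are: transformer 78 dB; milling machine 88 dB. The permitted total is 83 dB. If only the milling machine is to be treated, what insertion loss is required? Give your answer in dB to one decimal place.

6.7 dB

The untreated sources together contribute 10^(78/10) = 6.310e+07, i.e. 78.00 dB.
The limit corresponds to 10^(83/10) = 1.995e+08; subtracting the fixed part leaves 1.364e+08 for the milling machine, i.e. 81.35 dB.
Required insertion loss = 88 − 81.35 = 6.65 dB.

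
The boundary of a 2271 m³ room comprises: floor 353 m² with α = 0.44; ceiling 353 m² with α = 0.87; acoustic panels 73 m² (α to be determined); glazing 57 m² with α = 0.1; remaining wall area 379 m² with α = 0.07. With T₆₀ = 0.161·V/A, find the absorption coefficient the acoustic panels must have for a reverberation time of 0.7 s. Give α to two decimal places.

0.38

From T₆₀ = 0.161·V/A, the target T₆₀ = 0.7 s needs A = 0.161·2271/0.7 = 522.33 m².
Absorption from the other surfaces = 353·0.44 + 353·0.87 + 57·0.1 + 379·0.07 = 494.66 m², so the acoustic panels must supply 27.67 m² over 73 m².
α = 27.67/73 = 0.379.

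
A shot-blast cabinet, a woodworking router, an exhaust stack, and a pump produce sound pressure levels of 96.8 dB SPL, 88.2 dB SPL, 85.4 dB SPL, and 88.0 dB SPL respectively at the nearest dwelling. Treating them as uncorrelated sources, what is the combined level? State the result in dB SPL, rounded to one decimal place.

Incoherent sources combine by intensity addition: L_total = 10·log₁₀(Σ 10^(L_i/10)).
Σ 10^(L/10) = 10^(96.8/10) + 10^(88.2/10) + 10^(85.4/10) + 10^(88.0/10) = 6.425e+09.
L_total = 10·log₁₀(6.425e+09) = 98.08 dB SPL.

98.1 dB SPL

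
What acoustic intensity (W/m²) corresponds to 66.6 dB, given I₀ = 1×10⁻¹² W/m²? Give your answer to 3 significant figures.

L = 10·log₁₀(I/I₀) ⇒ I = I₀·10^(L/10) = 10⁻¹² × 10^6.66.

4.57e-06 W/m²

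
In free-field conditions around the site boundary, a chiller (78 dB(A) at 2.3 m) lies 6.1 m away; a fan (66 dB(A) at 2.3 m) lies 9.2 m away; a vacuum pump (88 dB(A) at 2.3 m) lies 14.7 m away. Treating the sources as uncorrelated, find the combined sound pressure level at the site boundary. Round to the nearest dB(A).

Propagate each source to the receiver with L = L_ref − 20·log₁₀(r/r_ref), then add intensities.
chiller: 78 − 20·log₁₀(6.1/2.3) = 78 − 8.47 = 69.53 dB(A).
fan: 66 − 20·log₁₀(9.2/2.3) = 66 − 12.04 = 53.96 dB(A).
vacuum pump: 88 − 20·log₁₀(14.7/2.3) = 88 − 16.11 = 71.89 dB(A).
Σ 10^(L/10) = 2.467e+07 → L_total = 10·log₁₀(2.467e+07) = 73.92 dB(A).

74 dB(A)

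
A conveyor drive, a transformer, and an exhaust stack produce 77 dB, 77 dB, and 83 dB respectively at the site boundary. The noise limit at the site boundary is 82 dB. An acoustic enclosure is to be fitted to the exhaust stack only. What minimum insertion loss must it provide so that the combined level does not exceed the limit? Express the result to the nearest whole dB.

5 dB

Everything except the exhaust stack sums to 10^(77/10) + 10^(77/10) = 1.002e+08 in linear terms, 80.01 dB.
To meet 82 dB overall, the treated exhaust stack may contribute at most 10^(82/10) − 1.002e+08 = 5.825e+07, i.e. 77.65 dB.
Required insertion loss = 83 − 77.65 = 5.35 dB.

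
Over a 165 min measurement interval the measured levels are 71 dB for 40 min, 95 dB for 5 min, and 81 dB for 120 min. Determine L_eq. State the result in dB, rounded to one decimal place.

82.8 dB

Weight each interval's intensity by its duration and average over T = 165 min:
Σ tᵢ·10^(Lᵢ/10) = 40·10^(71/10) + 5·10^(95/10) + 120·10^(81/10) = 3.142e+10.
L_eq = 10·log₁₀(3.142e+10/165) = 82.80 dB.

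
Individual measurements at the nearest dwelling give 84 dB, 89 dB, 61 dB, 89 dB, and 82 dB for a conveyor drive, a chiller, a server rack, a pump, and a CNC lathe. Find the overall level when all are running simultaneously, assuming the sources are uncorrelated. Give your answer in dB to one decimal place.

93.0 dB

Incoherent sources combine by intensity addition: L_total = 10·log₁₀(Σ 10^(L_i/10)).
Σ 10^(L/10) = 10^(84/10) + 10^(89/10) + 10^(61/10) + 10^(89/10) + 10^(82/10) = 2.000e+09.
L_total = 10·log₁₀(2.000e+09) = 93.01 dB.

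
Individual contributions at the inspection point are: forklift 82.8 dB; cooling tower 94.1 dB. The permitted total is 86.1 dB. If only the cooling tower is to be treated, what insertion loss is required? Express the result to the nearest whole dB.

The untreated sources together contribute 10^(82.8/10) = 1.905e+08, i.e. 82.80 dB.
To meet 86.1 dB overall, the treated cooling tower may contribute at most 10^(86.1/10) − 1.905e+08 = 2.168e+08, i.e. 83.36 dB.
Required insertion loss = 94.1 − 83.36 = 10.74 dB.

11 dB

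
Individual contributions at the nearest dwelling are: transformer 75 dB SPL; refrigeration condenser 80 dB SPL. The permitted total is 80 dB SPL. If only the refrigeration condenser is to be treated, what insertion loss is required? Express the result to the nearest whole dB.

2 dB

The untreated sources together contribute 10^(75/10) = 3.162e+07, i.e. 75.00 dB SPL.
To meet 80 dB SPL overall, the treated refrigeration condenser may contribute at most 10^(80/10) − 3.162e+07 = 6.838e+07, i.e. 78.35 dB SPL.
So the refrigeration condenser must be reduced from 80 to 78.35 dB SPL: IL = 1.65 dB.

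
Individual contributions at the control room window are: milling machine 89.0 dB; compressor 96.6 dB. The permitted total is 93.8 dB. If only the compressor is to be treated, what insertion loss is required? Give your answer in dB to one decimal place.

Everything except the compressor sums to 10^(89.0/10) = 7.943e+08 in linear terms, 89.00 dB.
To meet 93.8 dB overall, the treated compressor may contribute at most 10^(93.8/10) − 7.943e+08 = 1.605e+09, i.e. 92.05 dB.
Required insertion loss = 96.6 − 92.05 = 4.55 dB.

4.5 dB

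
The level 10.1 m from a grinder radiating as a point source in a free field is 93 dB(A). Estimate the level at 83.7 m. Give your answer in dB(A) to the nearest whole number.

75 dB(A)

Spherical spreading from a point source gives a 20·log₁₀(r₂/r₁) drop.
L₂ = 93 − 20·log₁₀(83.7/10.1) = 93 − 18.368 = 74.63 dB(A).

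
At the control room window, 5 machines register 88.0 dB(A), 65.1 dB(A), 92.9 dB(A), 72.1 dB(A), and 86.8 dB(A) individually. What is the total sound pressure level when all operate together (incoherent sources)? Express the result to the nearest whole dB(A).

For uncorrelated sources the intensities add, so convert each level to linear form, sum, and take 10·log₁₀ of the total.
Σ 10^(L/10) = 10^(88.0/10) + 10^(65.1/10) + 10^(92.9/10) + 10^(72.1/10) + 10^(86.8/10) = 3.079e+09.
L_total = 10·log₁₀(3.079e+09) = 94.88 dB(A).

95 dB(A)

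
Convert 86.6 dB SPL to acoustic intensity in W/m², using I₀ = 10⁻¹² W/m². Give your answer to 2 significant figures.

0.00046 W/m²

I/I₀ = 10^(86.6/10) = 4.571e+08, so I = 4.571e+08 × 10⁻¹² W/m².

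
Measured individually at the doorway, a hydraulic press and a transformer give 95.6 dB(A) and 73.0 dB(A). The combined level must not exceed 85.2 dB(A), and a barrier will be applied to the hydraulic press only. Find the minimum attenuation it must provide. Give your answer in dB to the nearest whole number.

Everything except the hydraulic press sums to 10^(73.0/10) = 1.995e+07 in linear terms, 73.00 dB(A).
To meet 85.2 dB(A) overall, the treated hydraulic press may contribute at most 10^(85.2/10) − 1.995e+07 = 3.112e+08, i.e. 84.93 dB(A).
So the hydraulic press must be reduced from 95.6 to 84.93 dB(A): IL = 10.67 dB.

11 dB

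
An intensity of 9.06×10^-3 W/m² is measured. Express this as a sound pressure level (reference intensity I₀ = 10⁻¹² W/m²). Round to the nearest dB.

100 dB

Dividing by I₀ shifts the exponent by 12: I/I₀ = 9.06×10^9.
L = 10·(0.9571 + 9) = 99.57 dB.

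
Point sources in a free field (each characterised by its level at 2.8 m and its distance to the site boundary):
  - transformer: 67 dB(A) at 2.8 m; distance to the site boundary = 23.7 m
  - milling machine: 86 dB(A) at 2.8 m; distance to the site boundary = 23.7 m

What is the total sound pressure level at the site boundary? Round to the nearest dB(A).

68 dB(A)

Propagate each source to the receiver with L = L_ref − 20·log₁₀(r/r_ref), then add intensities.
transformer: 67 − 20·log₁₀(23.7/2.8) = 67 − 18.55 = 48.45 dB(A).
milling machine: 86 − 20·log₁₀(23.7/2.8) = 86 − 18.55 = 67.45 dB(A).
Σ 10^(L/10) = 5.627e+06 → L_total = 10·log₁₀(5.627e+06) = 67.50 dB(A).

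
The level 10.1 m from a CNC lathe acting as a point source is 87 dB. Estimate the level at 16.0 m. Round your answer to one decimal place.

83.0 dB

For a point source, L₂ = L₁ − 20·log₁₀(r₂/r₁).
L₂ = 87 − 20·log₁₀(16.0/10.1) = 87 − 3.996 = 83.00 dB.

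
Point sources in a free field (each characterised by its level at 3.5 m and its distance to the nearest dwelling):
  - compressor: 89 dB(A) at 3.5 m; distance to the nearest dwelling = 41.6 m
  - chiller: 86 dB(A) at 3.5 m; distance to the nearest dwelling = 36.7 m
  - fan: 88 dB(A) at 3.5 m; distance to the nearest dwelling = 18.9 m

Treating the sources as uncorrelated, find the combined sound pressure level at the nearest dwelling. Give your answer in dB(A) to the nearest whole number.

First find each source's level at the receiver (point-source: −20·log₁₀(r/r_ref)), then combine on an intensity basis.
compressor: 89 − 20·log₁₀(41.6/3.5) = 89 − 21.50 = 67.50 dB(A).
chiller: 86 − 20·log₁₀(36.7/3.5) = 86 − 20.41 = 65.59 dB(A).
fan: 88 − 20·log₁₀(18.9/3.5) = 88 − 14.65 = 73.35 dB(A).
Σ 10^(L/10) = 3.088e+07 → L_total = 10·log₁₀(3.088e+07) = 74.90 dB(A).

75 dB(A)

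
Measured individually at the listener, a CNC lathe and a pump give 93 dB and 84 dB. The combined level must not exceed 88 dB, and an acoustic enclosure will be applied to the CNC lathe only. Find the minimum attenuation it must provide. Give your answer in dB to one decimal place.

7.2 dB

Fixed contribution from the other source: Σ 10^(L/10) = 10^(84/10) = 2.512e+08 (84.00 dB).
The limit corresponds to 10^(88/10) = 6.310e+08; subtracting the fixed part leaves 3.798e+08 for the CNC lathe, i.e. 85.80 dB.
Required insertion loss = 93 − 85.80 = 7.20 dB.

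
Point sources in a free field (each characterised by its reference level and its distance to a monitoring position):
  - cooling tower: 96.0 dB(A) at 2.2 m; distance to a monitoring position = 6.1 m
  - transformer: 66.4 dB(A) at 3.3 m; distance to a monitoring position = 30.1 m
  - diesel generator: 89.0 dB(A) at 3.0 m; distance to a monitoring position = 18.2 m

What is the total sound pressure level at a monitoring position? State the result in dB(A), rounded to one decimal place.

87.3 dB(A)

Apply inverse-square spreading to bring every level to the receiver, then sum 10^(L/10).
cooling tower: 96.0 − 20·log₁₀(6.1/2.2) = 96.0 − 8.86 = 87.14 dB(A).
transformer: 66.4 − 20·log₁₀(30.1/3.3) = 66.4 − 19.20 = 47.20 dB(A).
diesel generator: 89.0 − 20·log₁₀(18.2/3.0) = 89.0 − 15.66 = 73.34 dB(A).
Σ 10^(L/10) = 5.395e+08 → L_total = 10·log₁₀(5.395e+08) = 87.32 dB(A).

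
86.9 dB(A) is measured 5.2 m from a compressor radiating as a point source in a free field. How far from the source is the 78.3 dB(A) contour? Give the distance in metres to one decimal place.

14.0 m

Point-source spreading drops the level by 20·log₁₀(r₂/r₁); inverting, r₂/r₁ = 10^(ΔL/20).
r₂ = 5.2·10^((86.9−78.3)/20) = 5.2·10^(8.6/20) = 14.00 m.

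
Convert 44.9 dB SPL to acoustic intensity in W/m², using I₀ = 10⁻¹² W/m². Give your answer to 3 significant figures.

3.09e-08 W/m²

L = 10·log₁₀(I/I₀) ⇒ I = I₀·10^(L/10) = 10⁻¹² × 10^4.49.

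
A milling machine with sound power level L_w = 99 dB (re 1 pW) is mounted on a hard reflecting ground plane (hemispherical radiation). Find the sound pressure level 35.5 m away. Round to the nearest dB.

60 dB

The power spreads over a hemisphere of area 2π·r², so L_p = L_w − 10·log₁₀(2π·r²).
2π·r² = 7918 m², 10·log₁₀ of that is 38.986 dB.
L_p = 99 − 38.986 = 60.01 dB.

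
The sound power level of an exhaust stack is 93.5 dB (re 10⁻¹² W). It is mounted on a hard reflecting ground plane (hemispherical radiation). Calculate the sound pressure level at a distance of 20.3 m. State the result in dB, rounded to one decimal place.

59.4 dB

The power spreads over a hemisphere of area 2π·r², so L_p = L_w − 10·log₁₀(2π·r²).
2π·r² = 2589 m², 10·log₁₀ of that is 34.132 dB.
L_p = 93.5 − 34.132 = 59.37 dB.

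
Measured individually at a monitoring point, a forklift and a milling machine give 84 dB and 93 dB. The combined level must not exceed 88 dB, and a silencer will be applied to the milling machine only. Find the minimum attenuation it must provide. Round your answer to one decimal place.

The untreated sources together contribute 10^(84/10) = 2.512e+08, i.e. 84.00 dB.
The limit corresponds to 10^(88/10) = 6.310e+08; subtracting the fixed part leaves 3.798e+08 for the milling machine, i.e. 85.80 dB.
So the milling machine must be reduced from 93 to 85.80 dB: IL = 7.20 dB.

7.2 dB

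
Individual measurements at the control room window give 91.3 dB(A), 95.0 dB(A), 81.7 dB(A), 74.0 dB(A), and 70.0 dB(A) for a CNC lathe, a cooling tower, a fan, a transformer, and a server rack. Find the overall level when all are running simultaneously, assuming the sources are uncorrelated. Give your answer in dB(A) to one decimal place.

96.7 dB(A)

For uncorrelated sources the intensities add, so convert each level to linear form, sum, and take 10·log₁₀ of the total.
Σ 10^(L/10) = 10^(91.3/10) + 10^(95.0/10) + 10^(81.7/10) + 10^(74.0/10) + 10^(70.0/10) = 4.694e+09.
L_total = 10·log₁₀(4.694e+09) = 96.72 dB(A).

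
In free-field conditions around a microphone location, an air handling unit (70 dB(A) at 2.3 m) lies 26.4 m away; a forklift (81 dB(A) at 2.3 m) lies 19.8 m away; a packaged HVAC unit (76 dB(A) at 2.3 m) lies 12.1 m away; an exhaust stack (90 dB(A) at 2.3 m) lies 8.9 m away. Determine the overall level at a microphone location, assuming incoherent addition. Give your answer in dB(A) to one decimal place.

78.5 dB(A)

Apply inverse-square spreading to bring every level to the receiver, then sum 10^(L/10).
air handling unit: 70 − 20·log₁₀(26.4/2.3) = 70 − 21.20 = 48.80 dB(A).
forklift: 81 − 20·log₁₀(19.8/2.3) = 81 − 18.70 = 62.30 dB(A).
packaged HVAC unit: 76 − 20·log₁₀(12.1/2.3) = 76 − 14.42 = 61.58 dB(A).
exhaust stack: 90 − 20·log₁₀(8.9/2.3) = 90 − 11.75 = 78.25 dB(A).
Σ 10^(L/10) = 7.000e+07 → L_total = 10·log₁₀(7.000e+07) = 78.45 dB(A).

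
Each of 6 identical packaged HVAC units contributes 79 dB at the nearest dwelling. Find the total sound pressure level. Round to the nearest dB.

87 dB

N identical incoherent sources raise the level by 10·log₁₀ N.
L_total = 79 + 10·log₁₀(6) = 79 + 7.782 = 86.78 dB.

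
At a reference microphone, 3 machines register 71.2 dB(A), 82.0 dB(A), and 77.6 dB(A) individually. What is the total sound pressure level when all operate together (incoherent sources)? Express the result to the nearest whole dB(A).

84 dB(A)

For uncorrelated sources the intensities add, so convert each level to linear form, sum, and take 10·log₁₀ of the total.
Σ 10^(L/10) = 10^(71.2/10) + 10^(82.0/10) + 10^(77.6/10) = 2.292e+08.
L_total = 10·log₁₀(2.292e+08) = 83.60 dB(A).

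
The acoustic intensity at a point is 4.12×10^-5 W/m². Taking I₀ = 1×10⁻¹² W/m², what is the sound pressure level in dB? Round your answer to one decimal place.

76.1 dB

I/I₀ = 4.12×10^-5/10⁻¹² = 4.12×10^7, and L = 10·log₁₀(I/I₀).
L = 10·(0.6149 + 7) = 76.15 dB.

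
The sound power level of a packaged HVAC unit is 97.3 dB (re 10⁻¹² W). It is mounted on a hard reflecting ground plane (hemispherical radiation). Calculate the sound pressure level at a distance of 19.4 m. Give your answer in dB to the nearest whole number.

64 dB

Free-field hemispherical radiation: L_p = L_w − 10·log₁₀(2π·r²), r = 19.4 m.
2π·r² = 2365 m², 10·log₁₀ of that is 33.738 dB.
L_p = 97.3 − 33.738 = 63.56 dB.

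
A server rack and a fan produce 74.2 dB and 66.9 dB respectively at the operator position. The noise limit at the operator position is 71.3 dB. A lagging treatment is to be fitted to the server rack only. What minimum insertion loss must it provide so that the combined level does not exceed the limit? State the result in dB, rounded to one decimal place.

Everything except the server rack sums to 10^(66.9/10) = 4.898e+06 in linear terms, 66.90 dB.
The limit corresponds to 10^(71.3/10) = 1.349e+07; subtracting the fixed part leaves 8.592e+06 for the server rack, i.e. 69.34 dB.
Required insertion loss = 74.2 − 69.34 = 4.86 dB.

4.9 dB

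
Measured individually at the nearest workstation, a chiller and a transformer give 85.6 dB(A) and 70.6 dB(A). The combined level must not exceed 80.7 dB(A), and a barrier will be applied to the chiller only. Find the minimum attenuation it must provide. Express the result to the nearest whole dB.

5 dB

Everything except the chiller sums to 10^(70.6/10) = 1.148e+07 in linear terms, 70.60 dB(A).
To meet 80.7 dB(A) overall, the treated chiller may contribute at most 10^(80.7/10) − 1.148e+07 = 1.060e+08, i.e. 80.25 dB(A).
So the chiller must be reduced from 85.6 to 80.25 dB(A): IL = 5.35 dB.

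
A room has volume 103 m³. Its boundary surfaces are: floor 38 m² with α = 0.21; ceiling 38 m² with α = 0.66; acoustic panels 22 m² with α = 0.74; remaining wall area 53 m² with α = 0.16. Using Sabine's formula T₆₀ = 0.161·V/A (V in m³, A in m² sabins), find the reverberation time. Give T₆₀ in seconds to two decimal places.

0.29 s

Total absorption A = 38·0.21 + 38·0.66 + 22·0.74 + 53·0.16 = 57.82 m² sabins.
T₆₀ = 0.161·V/A = 0.161·103/57.82 = 0.287 s.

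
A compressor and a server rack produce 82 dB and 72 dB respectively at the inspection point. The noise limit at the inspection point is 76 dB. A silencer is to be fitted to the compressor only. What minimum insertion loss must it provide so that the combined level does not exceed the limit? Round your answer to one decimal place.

8.2 dB

Everything except the compressor sums to 10^(72/10) = 1.585e+07 in linear terms, 72.00 dB.
The limit corresponds to 10^(76/10) = 3.981e+07; subtracting the fixed part leaves 2.396e+07 for the compressor, i.e. 73.80 dB.
Required insertion loss = 82 − 73.80 = 8.20 dB.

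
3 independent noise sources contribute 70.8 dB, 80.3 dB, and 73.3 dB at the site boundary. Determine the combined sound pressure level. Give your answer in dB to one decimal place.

For uncorrelated sources the intensities add, so convert each level to linear form, sum, and take 10·log₁₀ of the total.
Σ 10^(L/10) = 10^(70.8/10) + 10^(80.3/10) + 10^(73.3/10) = 1.406e+08.
L_total = 10·log₁₀(1.406e+08) = 81.48 dB.

81.5 dB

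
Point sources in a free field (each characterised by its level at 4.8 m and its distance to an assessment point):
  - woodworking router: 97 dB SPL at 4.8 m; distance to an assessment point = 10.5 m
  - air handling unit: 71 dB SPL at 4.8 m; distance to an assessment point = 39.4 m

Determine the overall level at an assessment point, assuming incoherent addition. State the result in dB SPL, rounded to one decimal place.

90.2 dB SPL

Propagate each source to the receiver with L = L_ref − 20·log₁₀(r/r_ref), then add intensities.
woodworking router: 97 − 20·log₁₀(10.5/4.8) = 97 − 6.80 = 90.20 dB SPL.
air handling unit: 71 − 20·log₁₀(39.4/4.8) = 71 − 18.29 = 52.71 dB SPL.
Σ 10^(L/10) = 1.048e+09 → L_total = 10·log₁₀(1.048e+09) = 90.20 dB SPL.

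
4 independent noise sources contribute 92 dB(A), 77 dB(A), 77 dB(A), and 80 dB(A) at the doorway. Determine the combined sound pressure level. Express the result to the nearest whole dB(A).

For uncorrelated sources the intensities add, so convert each level to linear form, sum, and take 10·log₁₀ of the total.
Σ 10^(L/10) = 10^(92/10) + 10^(77/10) + 10^(77/10) + 10^(80/10) = 1.785e+09.
L_total = 10·log₁₀(1.785e+09) = 92.52 dB(A).

93 dB(A)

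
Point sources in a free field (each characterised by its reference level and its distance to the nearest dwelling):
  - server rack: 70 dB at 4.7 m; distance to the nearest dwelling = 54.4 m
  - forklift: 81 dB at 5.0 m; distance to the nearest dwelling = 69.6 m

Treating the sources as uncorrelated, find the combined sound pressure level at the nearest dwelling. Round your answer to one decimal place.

58.6 dB

Propagate each source to the receiver with L = L_ref − 20·log₁₀(r/r_ref), then add intensities.
server rack: 70 − 20·log₁₀(54.4/4.7) = 70 − 21.27 = 48.73 dB.
forklift: 81 − 20·log₁₀(69.6/5.0) = 81 − 22.87 = 58.13 dB.
Σ 10^(L/10) = 7.244e+05 → L_total = 10·log₁₀(7.244e+05) = 58.60 dB.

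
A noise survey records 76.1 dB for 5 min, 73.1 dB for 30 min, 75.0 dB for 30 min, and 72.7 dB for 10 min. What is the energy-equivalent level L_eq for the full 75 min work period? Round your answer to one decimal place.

74.2 dB

Weight each interval's intensity by its duration and average over T = 75 min:
Σ tᵢ·10^(Lᵢ/10) = 5·10^(76.1/10) + 30·10^(73.1/10) + 30·10^(75.0/10) + 10·10^(72.7/10) = 1.951e+09.
L_eq = 10·log₁₀(1.951e+09/75) = 74.15 dB.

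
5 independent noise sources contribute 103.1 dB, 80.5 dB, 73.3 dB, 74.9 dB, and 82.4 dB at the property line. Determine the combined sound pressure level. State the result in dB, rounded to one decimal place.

For uncorrelated sources the intensities add, so convert each level to linear form, sum, and take 10·log₁₀ of the total.
Σ 10^(L/10) = 10^(103.1/10) + 10^(80.5/10) + 10^(73.3/10) + 10^(74.9/10) + 10^(82.4/10) = 2.076e+10.
L_total = 10·log₁₀(2.076e+10) = 103.17 dB.

103.2 dB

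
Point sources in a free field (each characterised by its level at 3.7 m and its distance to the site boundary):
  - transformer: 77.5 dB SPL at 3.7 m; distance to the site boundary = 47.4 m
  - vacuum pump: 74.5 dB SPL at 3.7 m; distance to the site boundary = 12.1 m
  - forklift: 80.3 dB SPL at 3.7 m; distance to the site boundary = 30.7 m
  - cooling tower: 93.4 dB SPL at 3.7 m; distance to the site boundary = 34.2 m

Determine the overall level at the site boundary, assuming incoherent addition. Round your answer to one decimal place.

First find each source's level at the receiver (point-source: −20·log₁₀(r/r_ref)), then combine on an intensity basis.
transformer: 77.5 − 20·log₁₀(47.4/3.7) = 77.5 − 22.15 = 55.35 dB SPL.
vacuum pump: 74.5 − 20·log₁₀(12.1/3.7) = 74.5 − 10.29 = 64.21 dB SPL.
forklift: 80.3 − 20·log₁₀(30.7/3.7) = 80.3 − 18.38 = 61.92 dB SPL.
cooling tower: 93.4 − 20·log₁₀(34.2/3.7) = 93.4 − 19.32 = 74.08 dB SPL.
Σ 10^(L/10) = 3.014e+07 → L_total = 10·log₁₀(3.014e+07) = 74.79 dB SPL.

74.8 dB SPL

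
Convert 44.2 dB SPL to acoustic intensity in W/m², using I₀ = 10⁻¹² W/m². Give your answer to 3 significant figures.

I/I₀ = 10^(44.2/10) = 2.63e+04, so I = 2.63e+04 × 10⁻¹² W/m².

2.63e-08 W/m²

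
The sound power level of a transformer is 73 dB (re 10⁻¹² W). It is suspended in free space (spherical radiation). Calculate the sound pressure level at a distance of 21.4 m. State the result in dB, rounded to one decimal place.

L_p = L_w − 10·log₁₀(4π·r²) with r = 21.4 m.
4π·r² = 5755 m², 10·log₁₀ of that is 37.600 dB.
L_p = 73 − 37.600 = 35.40 dB.

35.4 dB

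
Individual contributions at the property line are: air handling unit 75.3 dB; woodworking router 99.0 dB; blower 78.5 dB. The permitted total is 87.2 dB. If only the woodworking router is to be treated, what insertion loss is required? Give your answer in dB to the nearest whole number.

The untreated sources together contribute 10^(75.3/10) + 10^(78.5/10) = 1.047e+08, i.e. 80.20 dB.
The limit corresponds to 10^(87.2/10) = 5.248e+08; subtracting the fixed part leaves 4.201e+08 for the woodworking router, i.e. 86.23 dB.
Required insertion loss = 99.0 − 86.23 = 12.77 dB.

13 dB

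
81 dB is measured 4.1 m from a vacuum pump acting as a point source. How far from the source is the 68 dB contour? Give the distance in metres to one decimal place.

18.3 m

For a point source L₁ − L₂ = 20·log₁₀(r₂/r₁), so r₂ = r₁·10^((L₁−L₂)/20).
r₂ = 4.1·10^((81−68)/20) = 4.1·10^(13.0/20) = 18.31 m.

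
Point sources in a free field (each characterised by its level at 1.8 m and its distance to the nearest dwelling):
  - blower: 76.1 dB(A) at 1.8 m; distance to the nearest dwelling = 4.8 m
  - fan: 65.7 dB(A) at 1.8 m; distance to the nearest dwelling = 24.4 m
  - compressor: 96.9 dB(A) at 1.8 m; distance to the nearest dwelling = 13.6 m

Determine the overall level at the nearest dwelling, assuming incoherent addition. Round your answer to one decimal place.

79.6 dB(A)

Apply inverse-square spreading to bring every level to the receiver, then sum 10^(L/10).
blower: 76.1 − 20·log₁₀(4.8/1.8) = 76.1 − 8.52 = 67.58 dB(A).
fan: 65.7 − 20·log₁₀(24.4/1.8) = 65.7 − 22.64 = 43.06 dB(A).
compressor: 96.9 − 20·log₁₀(13.6/1.8) = 96.9 − 17.57 = 79.33 dB(A).
Σ 10^(L/10) = 9.155e+07 → L_total = 10·log₁₀(9.155e+07) = 79.62 dB(A).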